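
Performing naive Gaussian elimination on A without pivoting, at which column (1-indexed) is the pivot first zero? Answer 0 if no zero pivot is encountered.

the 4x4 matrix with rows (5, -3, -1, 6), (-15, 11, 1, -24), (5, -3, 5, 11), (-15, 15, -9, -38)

first zero-pivot column = 0

Naive forward elimination:
R2 <- R2 - (-3)*R1:  [  0   2  -2  -6 ]
R3 <- R3 - (1)*R1:  [ 0  0  6  5 ]
R4 <- R4 - (-3)*R1:  [   0    6  -12  -20 ]
R4 <- R4 - (3)*R2:  [  0   0  -6  -2 ]
R4 <- R4 - (-1)*R3:  [ 0  0  0  3 ]
All pivots nonzero; naive elimination completes without hitting a zero pivot.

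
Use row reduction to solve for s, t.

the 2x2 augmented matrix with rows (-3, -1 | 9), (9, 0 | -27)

Forward elimination on [A|b]:
R2 <- R2 - (-3)*R1:  [  0  -3   0 ]
Row echelon form:
[ -3  -1  |  9 ]
[  0  -3  |  0 ]
Back-substitution:
t = (0) / -3 = 0
s = (9 - (-1)*(0)) / -3 = -3

(-3, 0)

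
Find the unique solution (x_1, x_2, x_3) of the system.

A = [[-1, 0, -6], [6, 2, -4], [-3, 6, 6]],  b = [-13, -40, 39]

Forward elimination on [A|b]:
R2 <- R2 - (-6)*R1:  [    0     2   -40  -118 ]
R3 <- R3 - (3)*R1:  [  0   6  24  78 ]
R3 <- R3 - (3)*R2:  [   0    0  144  432 ]
Row echelon form:
[ -1  0   -6  |   -13 ]
[  0  2  -40  |  -118 ]
[  0  0  144  |   432 ]
Back-substitution:
x_3 = (432) / 144 = 3
x_2 = (-118 - (-40)*(3)) / 2 = 1
x_1 = (-13 - (-6)*(3)) / -1 = -5

(-5, 1, 3)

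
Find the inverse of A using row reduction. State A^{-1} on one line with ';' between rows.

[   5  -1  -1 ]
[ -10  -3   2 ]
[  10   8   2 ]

Gauss-Jordan on [A | I]:
R1 <- (1/5)*R1:  [    1  -1/5  -1/5  |   1/5     0     0 ]
R2 <- R2 - (-10)*R1:  [  0  -5   0  |   2   1   0 ]
R3 <- R3 - (10)*R1:  [  0  10   4  |  -2   0   1 ]
R2 <- (1/-5)*R2:  [    0     1     0  |  -2/5  -1/5     0 ]
R1 <- R1 - (-1/5)*R2:  [     1      0   -1/5  |   3/25  -1/25      0 ]
R3 <- R3 - (10)*R2:  [ 0  0  4  |  2  2  1 ]
R3 <- (1/4)*R3:  [   0    0    1  |  1/2  1/2  1/4 ]
R1 <- R1 - (-1/5)*R3:  [     1      0      0  |  11/50   3/50   1/20 ]
Right block of [I | A^{-1}] is the inverse:
[ 11/50  3/50  1/20 ]
[  -2/5  -1/5     0 ]
[   1/2   1/2   1/4 ]

inverse = [11/50 3/50 1/20; -2/5 -1/5 0; 1/2 1/2 1/4]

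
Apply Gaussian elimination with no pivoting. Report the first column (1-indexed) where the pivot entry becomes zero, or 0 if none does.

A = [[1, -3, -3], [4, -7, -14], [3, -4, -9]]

Naive forward elimination:
R2 <- R2 - (4)*R1:  [  0   5  -2 ]
R3 <- R3 - (3)*R1:  [ 0  5  0 ]
R3 <- R3 - (1)*R2:  [ 0  0  2 ]
All pivots nonzero; naive elimination completes without hitting a zero pivot.

first zero-pivot column = 0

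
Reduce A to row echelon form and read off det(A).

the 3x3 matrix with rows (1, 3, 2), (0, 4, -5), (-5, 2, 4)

det(A) = 141

Forward elimination:
R3 <- R3 - (-5)*R1:  [  0  17  14 ]
R3 <- R3 - (17/4)*R2:  [     0      0  141/4 ]
Upper-triangular form:
[ 1  3      2 ]
[ 0  4     -5 ]
[ 0  0  141/4 ]
det(A) = (-1)^0 * (1) * (4) * (141/4) = 141  (0 row swaps -> sign +1)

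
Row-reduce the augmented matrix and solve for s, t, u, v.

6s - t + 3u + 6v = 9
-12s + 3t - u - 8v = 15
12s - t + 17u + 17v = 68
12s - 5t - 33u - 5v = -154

Forward elimination on [A|b]:
R2 <- R2 - (-2)*R1:  [  0   1   5   4  33 ]
R3 <- R3 - (2)*R1:  [  0   1  11   5  50 ]
R4 <- R4 - (2)*R1:  [    0    -3   -39   -17  -172 ]
R3 <- R3 - (1)*R2:  [  0   0   6   1  17 ]
R4 <- R4 - (-3)*R2:  [   0    0  -24   -5  -73 ]
R4 <- R4 - (-4)*R3:  [  0   0   0  -1  -5 ]
Row echelon form:
[ 6  -1  3   6  |   9 ]
[ 0   1  5   4  |  33 ]
[ 0   0  6   1  |  17 ]
[ 0   0  0  -1  |  -5 ]
Back-substitution:
v = (-5) / -1 = 5
u = (17 - (1)*(5)) / 6 = 2
t = (33 - (5)*(2) - (4)*(5)) / 1 = 3
s = (9 - (-1)*(3) - (3)*(2) - (6)*(5)) / 6 = -4

(-4, 3, 2, 5)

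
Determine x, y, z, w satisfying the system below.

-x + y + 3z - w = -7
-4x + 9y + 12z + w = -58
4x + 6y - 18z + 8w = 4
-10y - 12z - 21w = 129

Forward elimination on [A|b]:
R2 <- R2 - (4)*R1:  [   0    5    0    5  -30 ]
R3 <- R3 - (-4)*R1:  [   0   10   -6    4  -24 ]
R3 <- R3 - (2)*R2:  [  0   0  -6  -6  36 ]
R4 <- R4 - (-2)*R2:  [   0    0  -12  -11   69 ]
R4 <- R4 - (2)*R3:  [  0   0   0   1  -3 ]
Row echelon form:
[ -1  1   3  -1  |   -7 ]
[  0  5   0   5  |  -30 ]
[  0  0  -6  -6  |   36 ]
[  0  0   0   1  |   -3 ]
Back-substitution:
w = (-3) / 1 = -3
z = (36 - (-6)*(-3)) / -6 = -3
y = (-30 - (5)*(-3)) / 5 = -3
x = (-7 - (1)*(-3) - (3)*(-3) - (-1)*(-3)) / -1 = -2

(-2, -3, -3, -3)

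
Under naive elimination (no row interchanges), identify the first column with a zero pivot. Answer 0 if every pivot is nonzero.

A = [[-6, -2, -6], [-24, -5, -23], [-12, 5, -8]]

Naive forward elimination:
R2 <- R2 - (4)*R1:  [ 0  3  1 ]
R3 <- R3 - (2)*R1:  [ 0  9  4 ]
R3 <- R3 - (3)*R2:  [ 0  0  1 ]
All pivots nonzero; naive elimination completes without hitting a zero pivot.

first zero-pivot column = 0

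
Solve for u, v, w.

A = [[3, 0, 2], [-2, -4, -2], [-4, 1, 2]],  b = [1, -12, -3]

Forward elimination on [A|b]:
R2 <- R2 - (-2/3)*R1:  [     0     -4   -2/3  -34/3 ]
R3 <- R3 - (-4/3)*R1:  [    0     1  14/3  -5/3 ]
R3 <- R3 - (-1/4)*R2:  [    0     0   9/2  -9/2 ]
Row echelon form:
[ 3   0     2  |      1 ]
[ 0  -4  -2/3  |  -34/3 ]
[ 0   0   9/2  |   -9/2 ]
Back-substitution:
w = (-9/2) / (9/2) = -1
v = (-34/3 - (-2/3)*(-1)) / -4 = 3
u = (1 - (2)*(-1)) / 3 = 1

(1, 3, -1)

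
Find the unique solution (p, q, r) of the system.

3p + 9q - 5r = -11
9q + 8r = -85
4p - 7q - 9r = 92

Forward elimination on [A|b]:
R3 <- R3 - (4/3)*R1:  [     0    -19   -7/3  320/3 ]
R3 <- R3 - (-19/9)*R2:  [      0       0   131/9  -655/9 ]
Row echelon form:
[ 3  9     -5  |     -11 ]
[ 0  9      8  |     -85 ]
[ 0  0  131/9  |  -655/9 ]
Back-substitution:
r = (-655/9) / (131/9) = -5
q = (-85 - (8)*(-5)) / 9 = -5
p = (-11 - (9)*(-5) - (-5)*(-5)) / 3 = 3

(3, -5, -5)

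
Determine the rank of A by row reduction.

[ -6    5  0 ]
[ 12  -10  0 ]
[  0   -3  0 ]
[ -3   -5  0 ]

Row reduction:
R2 <- R2 - (-2)*R1:  [ 0  0  0 ]
R4 <- R4 - (1/2)*R1:  [     0  -15/2      0 ]
R2 <-> R3   (pivot in column 2 was zero)
[ -6      5  0 ]
[  0     -3  0 ]
[  0      0  0 ]
[  0  -15/2  0 ]
R4 <- R4 - (5/2)*R2:  [ 0  0  0 ]
Row echelon form:
[ -6   5  0 ]
[  0  -3  0 ]
[  0   0  0 ]
[  0   0  0 ]
Nonzero rows / pivot columns: 2

rank(A) = 2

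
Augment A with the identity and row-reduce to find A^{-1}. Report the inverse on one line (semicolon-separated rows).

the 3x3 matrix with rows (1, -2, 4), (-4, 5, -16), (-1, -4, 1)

inverse = [59/15 14/15 -4/5; -4/3 -1/3 0; -7/5 -2/5 1/5]

Gauss-Jordan on [A | I]:
R2 <- R2 - (-4)*R1:  [  0  -3   0  |   4   1   0 ]
R3 <- R3 - (-1)*R1:  [  0  -6   5  |   1   0   1 ]
R2 <- (1/-3)*R2:  [    0     1     0  |  -4/3  -1/3     0 ]
R1 <- R1 - (-2)*R2:  [    1     0     4  |  -5/3  -2/3     0 ]
R3 <- R3 - (-6)*R2:  [  0   0   5  |  -7  -2   1 ]
R3 <- (1/5)*R3:  [    0     0     1  |  -7/5  -2/5   1/5 ]
R1 <- R1 - (4)*R3:  [     1      0      0  |  59/15  14/15   -4/5 ]
Right block of [I | A^{-1}] is the inverse:
[ 59/15  14/15  -4/5 ]
[  -4/3   -1/3     0 ]
[  -7/5   -2/5   1/5 ]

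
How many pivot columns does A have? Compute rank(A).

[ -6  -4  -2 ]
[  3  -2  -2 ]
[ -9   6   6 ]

rank(A) = 2

Row reduction:
R2 <- R2 - (-1/2)*R1:  [  0  -4  -3 ]
R3 <- R3 - (3/2)*R1:  [  0  12   9 ]
R3 <- R3 - (-3)*R2:  [ 0  0  0 ]
Row echelon form:
[ -6  -4  -2 ]
[  0  -4  -3 ]
[  0   0   0 ]
Nonzero rows / pivot columns: 2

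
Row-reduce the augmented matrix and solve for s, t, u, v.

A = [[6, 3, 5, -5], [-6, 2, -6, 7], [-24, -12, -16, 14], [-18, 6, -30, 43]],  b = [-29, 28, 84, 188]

Forward elimination on [A|b]:
R2 <- R2 - (-1)*R1:  [  0   5  -1   2  -1 ]
R3 <- R3 - (-4)*R1:  [   0    0    4   -6  -32 ]
R4 <- R4 - (-3)*R1:  [   0   15  -15   28  101 ]
R4 <- R4 - (3)*R2:  [   0    0  -12   22  104 ]
R4 <- R4 - (-3)*R3:  [ 0  0  0  4  8 ]
Row echelon form:
[ 6  3   5  -5  |  -29 ]
[ 0  5  -1   2  |   -1 ]
[ 0  0   4  -6  |  -32 ]
[ 0  0   0   4  |    8 ]
Back-substitution:
v = (8) / 4 = 2
u = (-32 - (-6)*(2)) / 4 = -5
t = (-1 - (-1)*(-5) - (2)*(2)) / 5 = -2
s = (-29 - (3)*(-2) - (5)*(-5) - (-5)*(2)) / 6 = 2

(2, -2, -5, 2)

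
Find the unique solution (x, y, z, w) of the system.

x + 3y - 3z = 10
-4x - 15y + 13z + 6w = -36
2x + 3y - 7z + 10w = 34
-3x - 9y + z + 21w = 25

Forward elimination on [A|b]:
R2 <- R2 - (-4)*R1:  [  0  -3   1   6   4 ]
R3 <- R3 - (2)*R1:  [  0  -3  -1  10  14 ]
R4 <- R4 - (-3)*R1:  [  0   0  -8  21  55 ]
R3 <- R3 - (1)*R2:  [  0   0  -2   4  10 ]
R4 <- R4 - (4)*R3:  [  0   0   0   5  15 ]
Row echelon form:
[ 1   3  -3  0  |  10 ]
[ 0  -3   1  6  |   4 ]
[ 0   0  -2  4  |  10 ]
[ 0   0   0  5  |  15 ]
Back-substitution:
w = (15) / 5 = 3
z = (10 - (4)*(3)) / -2 = 1
y = (4 - (1)*(1) - (6)*(3)) / -3 = 5
x = (10 - (3)*(5) - (-3)*(1)) / 1 = -2

(-2, 5, 1, 3)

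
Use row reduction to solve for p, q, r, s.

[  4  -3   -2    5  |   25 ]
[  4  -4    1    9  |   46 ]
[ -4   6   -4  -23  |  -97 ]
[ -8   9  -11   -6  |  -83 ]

(4, 0, 3, 3)

Forward elimination on [A|b]:
R2 <- R2 - (1)*R1:  [  0  -1   3   4  21 ]
R3 <- R3 - (-1)*R1:  [   0    3   -6  -18  -72 ]
R4 <- R4 - (-2)*R1:  [   0    3  -15    4  -33 ]
R3 <- R3 - (-3)*R2:  [  0   0   3  -6  -9 ]
R4 <- R4 - (-3)*R2:  [  0   0  -6  16  30 ]
R4 <- R4 - (-2)*R3:  [  0   0   0   4  12 ]
Row echelon form:
[ 4  -3  -2   5  |  25 ]
[ 0  -1   3   4  |  21 ]
[ 0   0   3  -6  |  -9 ]
[ 0   0   0   4  |  12 ]
Back-substitution:
s = (12) / 4 = 3
r = (-9 - (-6)*(3)) / 3 = 3
q = (21 - (3)*(3) - (4)*(3)) / -1 = 0
p = (25 - (-3)*(0) - (-2)*(3) - (5)*(3)) / 4 = 4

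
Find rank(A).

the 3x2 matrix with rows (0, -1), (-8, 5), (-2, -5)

rank(A) = 2

Row reduction:
R1 <-> R2   (pivot in column 1 was zero)
[ -8   5 ]
[  0  -1 ]
[ -2  -5 ]
R3 <- R3 - (1/4)*R1:  [     0  -25/4 ]
R3 <- R3 - (25/4)*R2:  [ 0  0 ]
Row echelon form:
[ -8   5 ]
[  0  -1 ]
[  0   0 ]
Nonzero rows / pivot columns: 2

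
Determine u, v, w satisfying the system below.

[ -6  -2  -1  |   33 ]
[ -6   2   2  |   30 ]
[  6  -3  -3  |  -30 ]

(-5, -3, 3)

Forward elimination on [A|b]:
R2 <- R2 - (1)*R1:  [  0   4   3  -3 ]
R3 <- R3 - (-1)*R1:  [  0  -5  -4   3 ]
R3 <- R3 - (-5/4)*R2:  [    0     0  -1/4  -3/4 ]
Row echelon form:
[ -6  -2    -1  |    33 ]
[  0   4     3  |    -3 ]
[  0   0  -1/4  |  -3/4 ]
Back-substitution:
w = (-3/4) / (-1/4) = 3
v = (-3 - (3)*(3)) / 4 = -3
u = (33 - (-2)*(-3) - (-1)*(3)) / -6 = -5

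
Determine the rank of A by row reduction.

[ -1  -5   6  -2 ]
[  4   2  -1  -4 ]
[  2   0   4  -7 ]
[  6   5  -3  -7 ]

rank(A) = 4

Row reduction:
R2 <- R2 - (-4)*R1:  [   0  -18   23  -12 ]
R3 <- R3 - (-2)*R1:  [   0  -10   16  -11 ]
R4 <- R4 - (-6)*R1:  [   0  -25   33  -19 ]
R3 <- R3 - (5/9)*R2:  [     0      0   29/9  -13/3 ]
R4 <- R4 - (25/18)*R2:  [     0      0  19/18   -7/3 ]
R4 <- R4 - (19/58)*R3:  [      0       0       0  -53/58 ]
Row echelon form:
[ -1   -5     6      -2 ]
[  0  -18    23     -12 ]
[  0    0  29/9   -13/3 ]
[  0    0     0  -53/58 ]
Nonzero rows / pivot columns: 4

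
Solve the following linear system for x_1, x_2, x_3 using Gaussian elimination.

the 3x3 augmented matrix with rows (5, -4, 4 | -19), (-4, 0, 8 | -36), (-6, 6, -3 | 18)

(1, 2, -4)

Forward elimination on [A|b]:
R2 <- R2 - (-4/5)*R1:  [      0   -16/5    56/5  -256/5 ]
R3 <- R3 - (-6/5)*R1:  [     0    6/5    9/5  -24/5 ]
R3 <- R3 - (-3/8)*R2:  [   0    0    6  -24 ]
Row echelon form:
[ 5     -4     4  |     -19 ]
[ 0  -16/5  56/5  |  -256/5 ]
[ 0      0     6  |     -24 ]
Back-substitution:
x_3 = (-24) / 6 = -4
x_2 = (-256/5 - (56/5)*(-4)) / (-16/5) = 2
x_1 = (-19 - (-4)*(2) - (4)*(-4)) / 5 = 1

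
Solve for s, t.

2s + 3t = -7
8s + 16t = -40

(1, -3)

Forward elimination on [A|b]:
R2 <- R2 - (4)*R1:  [   0    4  -12 ]
Row echelon form:
[ 2  3  |   -7 ]
[ 0  4  |  -12 ]
Back-substitution:
t = (-12) / 4 = -3
s = (-7 - (3)*(-3)) / 2 = 1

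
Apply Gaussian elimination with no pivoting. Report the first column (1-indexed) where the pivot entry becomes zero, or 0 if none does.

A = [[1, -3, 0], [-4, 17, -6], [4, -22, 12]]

Naive forward elimination:
R2 <- R2 - (-4)*R1:  [  0   5  -6 ]
R3 <- R3 - (4)*R1:  [   0  -10   12 ]
R3 <- R3 - (-2)*R2:  [ 0  0  0 ]
Matrix at this point:
[ 1  -3   0 ]
[ 0   5  -6 ]
[ 0   0   0 ]
Pivot entry (3,3) in the last row is zero and there are no rows below to swap with -> zero pivot in column 3 (A is singular).

first zero-pivot column = 3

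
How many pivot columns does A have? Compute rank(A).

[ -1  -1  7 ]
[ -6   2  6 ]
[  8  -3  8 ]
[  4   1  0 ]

Row reduction:
R2 <- R2 - (6)*R1:  [   0    8  -36 ]
R3 <- R3 - (-8)*R1:  [   0  -11   64 ]
R4 <- R4 - (-4)*R1:  [  0  -3  28 ]
R3 <- R3 - (-11/8)*R2:  [    0     0  29/2 ]
R4 <- R4 - (-3/8)*R2:  [    0     0  29/2 ]
R4 <- R4 - (1)*R3:  [ 0  0  0 ]
Row echelon form:
[ -1  -1     7 ]
[  0   8   -36 ]
[  0   0  29/2 ]
[  0   0     0 ]
Nonzero rows / pivot columns: 3

rank(A) = 3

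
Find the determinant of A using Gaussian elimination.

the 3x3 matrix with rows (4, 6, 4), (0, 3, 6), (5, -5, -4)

det(A) = 192

Forward elimination:
R3 <- R3 - (5/4)*R1:  [     0  -25/2     -9 ]
R3 <- R3 - (-25/6)*R2:  [  0   0  16 ]
Upper-triangular form:
[ 4  6   4 ]
[ 0  3   6 ]
[ 0  0  16 ]
det(A) = (-1)^0 * (4) * (3) * (16) = 192  (0 row swaps -> sign +1)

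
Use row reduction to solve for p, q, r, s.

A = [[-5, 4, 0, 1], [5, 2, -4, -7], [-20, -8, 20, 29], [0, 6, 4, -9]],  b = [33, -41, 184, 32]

Forward elimination on [A|b]:
R2 <- R2 - (-1)*R1:  [  0   6  -4  -6  -8 ]
R3 <- R3 - (4)*R1:  [   0  -24   20   25   52 ]
R3 <- R3 - (-4)*R2:  [  0   0   4   1  20 ]
R4 <- R4 - (1)*R2:  [  0   0   8  -3  40 ]
R4 <- R4 - (2)*R3:  [  0   0   0  -5   0 ]
Row echelon form:
[ -5  4   0   1  |  33 ]
[  0  6  -4  -6  |  -8 ]
[  0  0   4   1  |  20 ]
[  0  0   0  -5  |   0 ]
Back-substitution:
s = (0) / -5 = 0
r = (20 - (1)*(0)) / 4 = 5
q = (-8 - (-4)*(5) - (-6)*(0)) / 6 = 2
p = (33 - (4)*(2) - (1)*(0)) / -5 = -5

(-5, 2, 5, 0)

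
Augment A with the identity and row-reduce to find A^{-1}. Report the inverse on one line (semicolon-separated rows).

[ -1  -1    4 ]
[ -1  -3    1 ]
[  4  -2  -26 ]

inverse = [-40 17 -11/2; 11 -5 3/2; -7 3 -1]

Gauss-Jordan on [A | I]:
R1 <- (1/-1)*R1:  [  1   1  -4  |  -1   0   0 ]
R2 <- R2 - (-1)*R1:  [  0  -2  -3  |  -1   1   0 ]
R3 <- R3 - (4)*R1:  [   0   -6  -10  |    4    0    1 ]
R2 <- (1/-2)*R2:  [    0     1   3/2  |   1/2  -1/2     0 ]
R1 <- R1 - (1)*R2:  [     1      0  -11/2  |   -3/2    1/2      0 ]
R3 <- R3 - (-6)*R2:  [  0   0  -1  |   7  -3   1 ]
R3 <- (1/-1)*R3:  [  0   0   1  |  -7   3  -1 ]
R1 <- R1 - (-11/2)*R3:  [     1      0      0  |    -40     17  -11/2 ]
R2 <- R2 - (3/2)*R3:  [   0    1    0  |   11   -5  3/2 ]
Right block of [I | A^{-1}] is the inverse:
[ -40  17  -11/2 ]
[  11  -5    3/2 ]
[  -7   3     -1 ]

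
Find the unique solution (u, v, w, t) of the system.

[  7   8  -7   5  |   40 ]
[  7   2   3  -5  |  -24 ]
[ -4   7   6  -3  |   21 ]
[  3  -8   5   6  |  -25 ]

Forward elimination on [A|b]:
R2 <- R2 - (1)*R1:  [   0   -6   10  -10  -64 ]
R3 <- R3 - (-4/7)*R1:  [     0   81/7      2   -1/7  307/7 ]
R4 <- R4 - (3/7)*R1:  [      0   -80/7       8    27/7  -295/7 ]
R3 <- R3 - (-27/14)*R2:  [      0       0   149/7  -136/7  -557/7 ]
R4 <- R4 - (40/21)*R2:  [       0        0  -232/21   481/21  1675/21 ]
R4 <- R4 - (-232/447)*R3:  [        0         0         0  5731/447  5731/149 ]
Row echelon form:
[ 7   8     -7         5  |        40 ]
[ 0  -6     10       -10  |       -64 ]
[ 0   0  149/7    -136/7  |    -557/7 ]
[ 0   0      0  5731/447  |  5731/149 ]
Back-substitution:
t = (5731/149) / (5731/447) = 3
w = (-557/7 - (-136/7)*(3)) / (149/7) = -1
v = (-64 - (10)*(-1) - (-10)*(3)) / -6 = 4
u = (40 - (8)*(4) - (-7)*(-1) - (5)*(3)) / 7 = -2

(-2, 4, -1, 3)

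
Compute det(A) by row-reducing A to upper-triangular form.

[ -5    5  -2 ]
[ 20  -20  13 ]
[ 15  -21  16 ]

det(A) = -150

Forward elimination:
R2 <- R2 - (-4)*R1:  [ 0  0  5 ]
R3 <- R3 - (-3)*R1:  [  0  -6  10 ]
R2 <-> R3   (pivot in column 2 was zero)
[ -5   5  -2 ]
[  0  -6  10 ]
[  0   0   5 ]
Upper-triangular form:
[ -5   5  -2 ]
[  0  -6  10 ]
[  0   0   5 ]
det(A) = (-1)^1 * (-5) * (-6) * (5) = -150  (1 row swap -> sign -1)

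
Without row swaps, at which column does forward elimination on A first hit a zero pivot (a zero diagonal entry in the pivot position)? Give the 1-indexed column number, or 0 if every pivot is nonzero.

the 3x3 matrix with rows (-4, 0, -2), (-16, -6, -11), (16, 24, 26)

first zero-pivot column = 0

Naive forward elimination:
R2 <- R2 - (4)*R1:  [  0  -6  -3 ]
R3 <- R3 - (-4)*R1:  [  0  24  18 ]
R3 <- R3 - (-4)*R2:  [ 0  0  6 ]
All pivots nonzero; naive elimination completes without hitting a zero pivot.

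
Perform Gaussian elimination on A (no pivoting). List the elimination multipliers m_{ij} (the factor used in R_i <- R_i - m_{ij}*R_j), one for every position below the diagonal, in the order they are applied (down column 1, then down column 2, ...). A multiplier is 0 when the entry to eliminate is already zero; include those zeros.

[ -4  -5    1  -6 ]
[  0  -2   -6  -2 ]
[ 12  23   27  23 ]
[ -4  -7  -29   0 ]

Forward elimination:
R2: entry in column 1 is already 0 -> m_{21} = 0 (no row operation needed)
R3 <- R3 - (-3)*R1:  [  0   8  30   5 ]
R4 <- R4 - (1)*R1:  [   0   -2  -30    6 ]
R3 <- R3 - (-4)*R2:  [  0   0   6  -3 ]
R4 <- R4 - (1)*R2:  [   0    0  -24    8 ]
R4 <- R4 - (-4)*R3:  [  0   0   0  -4 ]
Multipliers (in order of application): m_{21} = 0, m_{31} = -3, m_{41} = 1, m_{32} = -4, m_{42} = 1, m_{43} = -4

multipliers: 0, -3, 1, -4, 1, -4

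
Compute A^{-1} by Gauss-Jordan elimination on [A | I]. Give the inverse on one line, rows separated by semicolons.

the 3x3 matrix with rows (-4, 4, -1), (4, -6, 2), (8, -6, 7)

Gauss-Jordan on [A | I]:
R1 <- (1/-4)*R1:  [    1    -1   1/4  |  -1/4     0     0 ]
R2 <- R2 - (4)*R1:  [  0  -2   1  |   1   1   0 ]
R3 <- R3 - (8)*R1:  [ 0  2  5  |  2  0  1 ]
R2 <- (1/-2)*R2:  [    0     1  -1/2  |  -1/2  -1/2     0 ]
R1 <- R1 - (-1)*R2:  [    1     0  -1/4  |  -3/4  -1/2     0 ]
R3 <- R3 - (2)*R2:  [ 0  0  6  |  3  1  1 ]
R3 <- (1/6)*R3:  [   0    0    1  |  1/2  1/6  1/6 ]
R1 <- R1 - (-1/4)*R3:  [      1       0       0  |    -5/8  -11/24    1/24 ]
R2 <- R2 - (-1/2)*R3:  [     0      1      0  |   -1/4  -5/12   1/12 ]
Right block of [I | A^{-1}] is the inverse:
[ -5/8  -11/24  1/24 ]
[ -1/4   -5/12  1/12 ]
[  1/2     1/6   1/6 ]

inverse = [-5/8 -11/24 1/24; -1/4 -5/12 1/12; 1/2 1/6 1/6]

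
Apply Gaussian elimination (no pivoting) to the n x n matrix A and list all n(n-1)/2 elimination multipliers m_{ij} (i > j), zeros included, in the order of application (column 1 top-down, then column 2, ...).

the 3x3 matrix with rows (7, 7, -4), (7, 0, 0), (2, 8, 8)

multipliers: 1, 2/7, -6/7

Forward elimination:
R2 <- R2 - (1)*R1:  [  0  -7   4 ]
R3 <- R3 - (2/7)*R1:  [    0     6  64/7 ]
R3 <- R3 - (-6/7)*R2:  [    0     0  88/7 ]
Multipliers (in order of application): m_{21} = 1, m_{31} = 2/7, m_{32} = -6/7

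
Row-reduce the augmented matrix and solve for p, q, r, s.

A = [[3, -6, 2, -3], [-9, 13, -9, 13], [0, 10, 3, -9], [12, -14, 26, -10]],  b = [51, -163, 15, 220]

(5, -3, 3, -4)

Forward elimination on [A|b]:
R2 <- R2 - (-3)*R1:  [   0   -5   -3    4  -10 ]
R4 <- R4 - (4)*R1:  [  0  10  18   2  16 ]
R3 <- R3 - (-2)*R2:  [  0   0  -3  -1  -5 ]
R4 <- R4 - (-2)*R2:  [  0   0  12  10  -4 ]
R4 <- R4 - (-4)*R3:  [   0    0    0    6  -24 ]
Row echelon form:
[ 3  -6   2  -3  |   51 ]
[ 0  -5  -3   4  |  -10 ]
[ 0   0  -3  -1  |   -5 ]
[ 0   0   0   6  |  -24 ]
Back-substitution:
s = (-24) / 6 = -4
r = (-5 - (-1)*(-4)) / -3 = 3
q = (-10 - (-3)*(3) - (4)*(-4)) / -5 = -3
p = (51 - (-6)*(-3) - (2)*(3) - (-3)*(-4)) / 3 = 5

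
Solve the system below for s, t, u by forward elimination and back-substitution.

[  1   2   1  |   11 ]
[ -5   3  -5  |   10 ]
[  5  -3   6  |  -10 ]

(1, 5, 0)

Forward elimination on [A|b]:
R2 <- R2 - (-5)*R1:  [  0  13   0  65 ]
R3 <- R3 - (5)*R1:  [   0  -13    1  -65 ]
R3 <- R3 - (-1)*R2:  [ 0  0  1  0 ]
Row echelon form:
[ 1   2  1  |  11 ]
[ 0  13  0  |  65 ]
[ 0   0  1  |   0 ]
Back-substitution:
u = (0) / 1 = 0
t = (65) / 13 = 5
s = (11 - (2)*(5) - (1)*(0)) / 1 = 1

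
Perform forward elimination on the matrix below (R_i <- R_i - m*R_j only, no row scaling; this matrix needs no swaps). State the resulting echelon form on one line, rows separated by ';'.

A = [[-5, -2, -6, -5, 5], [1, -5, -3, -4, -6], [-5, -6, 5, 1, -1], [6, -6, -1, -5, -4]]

REF = [-5 -2 -6 -5 5; 0 -27/5 -21/5 -5 -5; 0 0 127/9 262/27 -62/27; 0 0 0 -791/381 3622/381]

Forward elimination:
R2 <- R2 - (-1/5)*R1:  [     0  -27/5  -21/5     -5     -5 ]
R3 <- R3 - (1)*R1:  [  0  -4  11   6  -6 ]
R4 <- R4 - (-6/5)*R1:  [     0  -42/5  -41/5    -11      2 ]
R3 <- R3 - (20/27)*R2:  [      0       0   127/9  262/27  -62/27 ]
R4 <- R4 - (14/9)*R2:  [     0      0   -5/3  -29/9   88/9 ]
R4 <- R4 - (-15/127)*R3:  [        0         0         0  -791/381  3622/381 ]
Row echelon form:
[ -5     -2     -6        -5         5 ]
[  0  -27/5  -21/5        -5        -5 ]
[  0      0  127/9    262/27    -62/27 ]
[  0      0      0  -791/381  3622/381 ]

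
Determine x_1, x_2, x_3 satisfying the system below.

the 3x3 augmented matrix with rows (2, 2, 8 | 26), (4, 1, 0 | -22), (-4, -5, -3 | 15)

Forward elimination on [A|b]:
R2 <- R2 - (2)*R1:  [   0   -3  -16  -74 ]
R3 <- R3 - (-2)*R1:  [  0  -1  13  67 ]
R3 <- R3 - (1/3)*R2:  [     0      0   55/3  275/3 ]
Row echelon form:
[ 2   2     8  |     26 ]
[ 0  -3   -16  |    -74 ]
[ 0   0  55/3  |  275/3 ]
Back-substitution:
x_3 = (275/3) / (55/3) = 5
x_2 = (-74 - (-16)*(5)) / -3 = -2
x_1 = (26 - (2)*(-2) - (8)*(5)) / 2 = -5

(-5, -2, 5)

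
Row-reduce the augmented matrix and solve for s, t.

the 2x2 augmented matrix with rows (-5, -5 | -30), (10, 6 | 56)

(5, 1)

Forward elimination on [A|b]:
R2 <- R2 - (-2)*R1:  [  0  -4  -4 ]
Row echelon form:
[ -5  -5  |  -30 ]
[  0  -4  |   -4 ]
Back-substitution:
t = (-4) / -4 = 1
s = (-30 - (-5)*(1)) / -5 = 5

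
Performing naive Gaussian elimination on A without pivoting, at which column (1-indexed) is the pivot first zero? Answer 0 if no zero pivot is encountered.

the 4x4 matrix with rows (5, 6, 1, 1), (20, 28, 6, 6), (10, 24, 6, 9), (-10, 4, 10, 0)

Naive forward elimination:
R2 <- R2 - (4)*R1:  [ 0  4  2  2 ]
R3 <- R3 - (2)*R1:  [  0  12   4   7 ]
R4 <- R4 - (-2)*R1:  [  0  16  12   2 ]
R3 <- R3 - (3)*R2:  [  0   0  -2   1 ]
R4 <- R4 - (4)*R2:  [  0   0   4  -6 ]
R4 <- R4 - (-2)*R3:  [  0   0   0  -4 ]
All pivots nonzero; naive elimination completes without hitting a zero pivot.

first zero-pivot column = 0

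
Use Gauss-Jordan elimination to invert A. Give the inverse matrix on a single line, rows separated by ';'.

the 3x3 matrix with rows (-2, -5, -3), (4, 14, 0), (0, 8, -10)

inverse = [35/4 37/8 -21/8; -5/2 -5/4 3/4; -2 -1 1/2]

Gauss-Jordan on [A | I]:
R1 <- (1/-2)*R1:  [    1   5/2   3/2  |  -1/2     0     0 ]
R2 <- R2 - (4)*R1:  [  0   4  -6  |   2   1   0 ]
R2 <- (1/4)*R2:  [    0     1  -3/2  |   1/2   1/4     0 ]
R1 <- R1 - (5/2)*R2:  [    1     0  21/4  |  -7/4  -5/8     0 ]
R3 <- R3 - (8)*R2:  [  0   0   2  |  -4  -2   1 ]
R3 <- (1/2)*R3:  [   0    0    1  |   -2   -1  1/2 ]
R1 <- R1 - (21/4)*R3:  [     1      0      0  |   35/4   37/8  -21/8 ]
R2 <- R2 - (-3/2)*R3:  [    0     1     0  |  -5/2  -5/4   3/4 ]
Right block of [I | A^{-1}] is the inverse:
[ 35/4  37/8  -21/8 ]
[ -5/2  -5/4    3/4 ]
[   -2    -1    1/2 ]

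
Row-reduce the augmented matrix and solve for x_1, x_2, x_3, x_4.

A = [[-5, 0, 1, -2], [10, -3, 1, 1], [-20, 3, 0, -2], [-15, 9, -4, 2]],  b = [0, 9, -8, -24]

(0, -2, 2, 1)

Forward elimination on [A|b]:
R2 <- R2 - (-2)*R1:  [  0  -3   3  -3   9 ]
R3 <- R3 - (4)*R1:  [  0   3  -4   6  -8 ]
R4 <- R4 - (3)*R1:  [   0    9   -7    8  -24 ]
R3 <- R3 - (-1)*R2:  [  0   0  -1   3   1 ]
R4 <- R4 - (-3)*R2:  [  0   0   2  -1   3 ]
R4 <- R4 - (-2)*R3:  [ 0  0  0  5  5 ]
Row echelon form:
[ -5   0   1  -2  |  0 ]
[  0  -3   3  -3  |  9 ]
[  0   0  -1   3  |  1 ]
[  0   0   0   5  |  5 ]
Back-substitution:
x_4 = (5) / 5 = 1
x_3 = (1 - (3)*(1)) / -1 = 2
x_2 = (9 - (3)*(2) - (-3)*(1)) / -3 = -2
x_1 = (0 - (1)*(2) - (-2)*(1)) / -5 = 0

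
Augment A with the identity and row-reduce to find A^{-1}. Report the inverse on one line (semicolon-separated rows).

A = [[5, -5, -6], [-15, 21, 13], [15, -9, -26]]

inverse = [143/30 38/45 -61/90; 13/6 4/9 -5/18; 2 1/3 -1/3]

Gauss-Jordan on [A | I]:
R1 <- (1/5)*R1:  [    1    -1  -6/5  |   1/5     0     0 ]
R2 <- R2 - (-15)*R1:  [  0   6  -5  |   3   1   0 ]
R3 <- R3 - (15)*R1:  [  0   6  -8  |  -3   0   1 ]
R2 <- (1/6)*R2:  [    0     1  -5/6  |   1/2   1/6     0 ]
R1 <- R1 - (-1)*R2:  [      1       0  -61/30  |    7/10     1/6       0 ]
R3 <- R3 - (6)*R2:  [  0   0  -3  |  -6  -1   1 ]
R3 <- (1/-3)*R3:  [    0     0     1  |     2   1/3  -1/3 ]
R1 <- R1 - (-61/30)*R3:  [      1       0       0  |  143/30   38/45  -61/90 ]
R2 <- R2 - (-5/6)*R3:  [     0      1      0  |   13/6    4/9  -5/18 ]
Right block of [I | A^{-1}] is the inverse:
[ 143/30  38/45  -61/90 ]
[   13/6    4/9   -5/18 ]
[      2    1/3    -1/3 ]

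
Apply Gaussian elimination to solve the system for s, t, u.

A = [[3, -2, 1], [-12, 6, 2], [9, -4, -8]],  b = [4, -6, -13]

Forward elimination on [A|b]:
R2 <- R2 - (-4)*R1:  [  0  -2   6  10 ]
R3 <- R3 - (3)*R1:  [   0    2  -11  -25 ]
R3 <- R3 - (-1)*R2:  [   0    0   -5  -15 ]
Row echelon form:
[ 3  -2   1  |    4 ]
[ 0  -2   6  |   10 ]
[ 0   0  -5  |  -15 ]
Back-substitution:
u = (-15) / -5 = 3
t = (10 - (6)*(3)) / -2 = 4
s = (4 - (-2)*(4) - (1)*(3)) / 3 = 3

(3, 4, 3)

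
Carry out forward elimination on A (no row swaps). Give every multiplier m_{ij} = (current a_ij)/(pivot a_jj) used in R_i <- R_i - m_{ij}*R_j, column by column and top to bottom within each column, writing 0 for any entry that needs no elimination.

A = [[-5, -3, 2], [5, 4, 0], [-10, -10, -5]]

Forward elimination:
R2 <- R2 - (-1)*R1:  [ 0  1  2 ]
R3 <- R3 - (2)*R1:  [  0  -4  -9 ]
R3 <- R3 - (-4)*R2:  [  0   0  -1 ]
Multipliers (in order of application): m_{21} = -1, m_{31} = 2, m_{32} = -4

multipliers: -1, 2, -4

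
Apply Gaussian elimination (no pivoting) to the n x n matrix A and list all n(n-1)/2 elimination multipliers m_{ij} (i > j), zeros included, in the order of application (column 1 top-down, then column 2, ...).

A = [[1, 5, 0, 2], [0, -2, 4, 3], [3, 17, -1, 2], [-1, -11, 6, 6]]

Forward elimination:
R2: entry in column 1 is already 0 -> m_{21} = 0 (no row operation needed)
R3 <- R3 - (3)*R1:  [  0   2  -1  -4 ]
R4 <- R4 - (-1)*R1:  [  0  -6   6   8 ]
R3 <- R3 - (-1)*R2:  [  0   0   3  -1 ]
R4 <- R4 - (3)*R2:  [  0   0  -6  -1 ]
R4 <- R4 - (-2)*R3:  [  0   0   0  -3 ]
Multipliers (in order of application): m_{21} = 0, m_{31} = 3, m_{41} = -1, m_{32} = -1, m_{42} = 3, m_{43} = -2

multipliers: 0, 3, -1, -1, 3, -2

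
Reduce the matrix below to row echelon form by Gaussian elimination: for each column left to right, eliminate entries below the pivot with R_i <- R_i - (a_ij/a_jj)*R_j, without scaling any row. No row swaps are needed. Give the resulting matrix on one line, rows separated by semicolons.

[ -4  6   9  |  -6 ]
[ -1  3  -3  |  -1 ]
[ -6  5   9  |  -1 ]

REF = [-4 6 9 -6; 0 3/2 -21/4 1/2; 0 0 -37/2 28/3]

Forward elimination:
R2 <- R2 - (1/4)*R1:  [     0    3/2  -21/4    1/2 ]
R3 <- R3 - (3/2)*R1:  [    0    -4  -9/2     8 ]
R3 <- R3 - (-8/3)*R2:  [     0      0  -37/2   28/3 ]
Row echelon form:
[ -4    6      9  |    -6 ]
[  0  3/2  -21/4  |   1/2 ]
[  0    0  -37/2  |  28/3 ]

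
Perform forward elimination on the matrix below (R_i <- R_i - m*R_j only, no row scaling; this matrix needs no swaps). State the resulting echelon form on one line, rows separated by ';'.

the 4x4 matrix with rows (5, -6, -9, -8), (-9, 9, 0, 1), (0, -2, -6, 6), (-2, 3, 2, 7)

Forward elimination:
R2 <- R2 - (-9/5)*R1:  [     0   -9/5  -81/5  -67/5 ]
R4 <- R4 - (-2/5)*R1:  [    0   3/5  -8/5  19/5 ]
R3 <- R3 - (10/9)*R2:  [     0      0     12  188/9 ]
R4 <- R4 - (-1/3)*R2:  [    0     0    -7  -2/3 ]
R4 <- R4 - (-7/12)*R3:  [      0       0       0  311/27 ]
Row echelon form:
[ 5    -6     -9      -8 ]
[ 0  -9/5  -81/5   -67/5 ]
[ 0     0     12   188/9 ]
[ 0     0      0  311/27 ]

REF = [5 -6 -9 -8; 0 -9/5 -81/5 -67/5; 0 0 12 188/9; 0 0 0 311/27]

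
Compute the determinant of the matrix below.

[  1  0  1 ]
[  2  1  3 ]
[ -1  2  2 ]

det(A) = 1

Forward elimination:
R2 <- R2 - (2)*R1:  [ 0  1  1 ]
R3 <- R3 - (-1)*R1:  [ 0  2  3 ]
R3 <- R3 - (2)*R2:  [ 0  0  1 ]
Upper-triangular form:
[ 1  0  1 ]
[ 0  1  1 ]
[ 0  0  1 ]
det(A) = (-1)^0 * (1) * (1) * (1) = 1  (0 row swaps -> sign +1)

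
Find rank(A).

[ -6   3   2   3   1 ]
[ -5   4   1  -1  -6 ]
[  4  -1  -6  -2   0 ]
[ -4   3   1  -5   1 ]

rank(A) = 4

Row reduction:
R2 <- R2 - (5/6)*R1:  [     0    3/2   -2/3   -7/2  -41/6 ]
R3 <- R3 - (-2/3)*R1:  [     0      1  -14/3      0    2/3 ]
R4 <- R4 - (2/3)*R1:  [    0     1  -1/3    -7   1/3 ]
R3 <- R3 - (2/3)*R2:  [     0      0  -38/9    7/3   47/9 ]
R4 <- R4 - (2/3)*R2:  [     0      0    1/9  -14/3   44/9 ]
R4 <- R4 - (-1/38)*R3:  [       0        0        0  -175/38   191/38 ]
Row echelon form:
[ -6    3      2        3       1 ]
[  0  3/2   -2/3     -7/2   -41/6 ]
[  0    0  -38/9      7/3    47/9 ]
[  0    0      0  -175/38  191/38 ]
Nonzero rows / pivot columns: 4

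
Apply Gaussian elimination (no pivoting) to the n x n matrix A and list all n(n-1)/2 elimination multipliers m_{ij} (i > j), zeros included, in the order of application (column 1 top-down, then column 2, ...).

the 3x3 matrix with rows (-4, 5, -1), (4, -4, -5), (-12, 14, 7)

Forward elimination:
R2 <- R2 - (-1)*R1:  [  0   1  -6 ]
R3 <- R3 - (3)*R1:  [  0  -1  10 ]
R3 <- R3 - (-1)*R2:  [ 0  0  4 ]
Multipliers (in order of application): m_{21} = -1, m_{31} = 3, m_{32} = -1

multipliers: -1, 3, -1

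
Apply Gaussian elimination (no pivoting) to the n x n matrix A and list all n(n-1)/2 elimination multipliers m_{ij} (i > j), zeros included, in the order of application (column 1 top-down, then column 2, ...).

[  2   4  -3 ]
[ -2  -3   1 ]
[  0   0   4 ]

multipliers: -1, 0, 0

Forward elimination:
R2 <- R2 - (-1)*R1:  [  0   1  -2 ]
R3: entry in column 1 is already 0 -> m_{31} = 0 (no row operation needed)
R3: entry in column 2 is already 0 -> m_{32} = 0 (no row operation needed)
Multipliers (in order of application): m_{21} = -1, m_{31} = 0, m_{32} = 0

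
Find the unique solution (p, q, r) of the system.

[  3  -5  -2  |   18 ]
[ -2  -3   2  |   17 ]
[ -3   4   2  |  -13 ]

(-5, -5, -4)

Forward elimination on [A|b]:
R2 <- R2 - (-2/3)*R1:  [     0  -19/3    2/3     29 ]
R3 <- R3 - (-1)*R1:  [  0  -1   0   5 ]
R3 <- R3 - (3/19)*R2:  [     0      0  -2/19   8/19 ]
Row echelon form:
[ 3     -5     -2  |    18 ]
[ 0  -19/3    2/3  |    29 ]
[ 0      0  -2/19  |  8/19 ]
Back-substitution:
r = (8/19) / (-2/19) = -4
q = (29 - (2/3)*(-4)) / (-19/3) = -5
p = (18 - (-5)*(-5) - (-2)*(-4)) / 3 = -5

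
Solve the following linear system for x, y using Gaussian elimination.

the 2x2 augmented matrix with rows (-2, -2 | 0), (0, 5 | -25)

(5, -5)

Forward elimination on [A|b]:
Row echelon form:
[ -2  -2  |    0 ]
[  0   5  |  -25 ]
Back-substitution:
y = (-25) / 5 = -5
x = (0 - (-2)*(-5)) / -2 = 5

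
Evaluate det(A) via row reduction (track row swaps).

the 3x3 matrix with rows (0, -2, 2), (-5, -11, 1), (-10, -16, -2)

Forward elimination:
R1 <-> R2   (pivot in column 1 was zero)
[  -5  -11   1 ]
[   0   -2   2 ]
[ -10  -16  -2 ]
R3 <- R3 - (2)*R1:  [  0   6  -4 ]
R3 <- R3 - (-3)*R2:  [ 0  0  2 ]
Upper-triangular form:
[ -5  -11  1 ]
[  0   -2  2 ]
[  0    0  2 ]
det(A) = (-1)^1 * (-5) * (-2) * (2) = -20  (1 row swap -> sign -1)

det(A) = -20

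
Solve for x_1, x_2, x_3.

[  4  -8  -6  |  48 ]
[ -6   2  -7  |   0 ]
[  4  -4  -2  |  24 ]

(1, -4, -2)

Forward elimination on [A|b]:
R2 <- R2 - (-3/2)*R1:  [   0  -10  -16   72 ]
R3 <- R3 - (1)*R1:  [   0    4    4  -24 ]
R3 <- R3 - (-2/5)*R2:  [     0      0  -12/5   24/5 ]
Row echelon form:
[ 4   -8     -6  |    48 ]
[ 0  -10    -16  |    72 ]
[ 0    0  -12/5  |  24/5 ]
Back-substitution:
x_3 = (24/5) / (-12/5) = -2
x_2 = (72 - (-16)*(-2)) / -10 = -4
x_1 = (48 - (-8)*(-4) - (-6)*(-2)) / 4 = 1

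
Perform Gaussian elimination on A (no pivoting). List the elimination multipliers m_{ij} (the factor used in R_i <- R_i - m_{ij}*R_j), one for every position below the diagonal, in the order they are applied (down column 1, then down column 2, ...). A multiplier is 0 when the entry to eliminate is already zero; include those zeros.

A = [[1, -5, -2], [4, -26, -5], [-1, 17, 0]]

Forward elimination:
R2 <- R2 - (4)*R1:  [  0  -6   3 ]
R3 <- R3 - (-1)*R1:  [  0  12  -2 ]
R3 <- R3 - (-2)*R2:  [ 0  0  4 ]
Multipliers (in order of application): m_{21} = 4, m_{31} = -1, m_{32} = -2

multipliers: 4, -1, -2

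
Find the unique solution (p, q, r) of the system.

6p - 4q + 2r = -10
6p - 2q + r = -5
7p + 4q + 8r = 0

(0, 2, -1)

Forward elimination on [A|b]:
R2 <- R2 - (1)*R1:  [  0   2  -1   5 ]
R3 <- R3 - (7/6)*R1:  [    0  26/3  17/3  35/3 ]
R3 <- R3 - (13/3)*R2:  [   0    0   10  -10 ]
Row echelon form:
[ 6  -4   2  |  -10 ]
[ 0   2  -1  |    5 ]
[ 0   0  10  |  -10 ]
Back-substitution:
r = (-10) / 10 = -1
q = (5 - (-1)*(-1)) / 2 = 2
p = (-10 - (-4)*(2) - (2)*(-1)) / 6 = 0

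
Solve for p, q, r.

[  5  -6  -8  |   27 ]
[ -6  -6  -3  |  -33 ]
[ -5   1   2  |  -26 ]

(5, 1, -1)

Forward elimination on [A|b]:
R2 <- R2 - (-6/5)*R1:  [     0  -66/5  -63/5   -3/5 ]
R3 <- R3 - (-1)*R1:  [  0  -5  -6   1 ]
R3 <- R3 - (25/66)*R2:  [      0       0  -27/22   27/22 ]
Row echelon form:
[ 5     -6      -8  |     27 ]
[ 0  -66/5   -63/5  |   -3/5 ]
[ 0      0  -27/22  |  27/22 ]
Back-substitution:
r = (27/22) / (-27/22) = -1
q = (-3/5 - (-63/5)*(-1)) / (-66/5) = 1
p = (27 - (-6)*(1) - (-8)*(-1)) / 5 = 5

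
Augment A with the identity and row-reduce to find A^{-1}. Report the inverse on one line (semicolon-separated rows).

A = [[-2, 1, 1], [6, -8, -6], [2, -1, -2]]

Gauss-Jordan on [A | I]:
R1 <- (1/-2)*R1:  [    1  -1/2  -1/2  |  -1/2     0     0 ]
R2 <- R2 - (6)*R1:  [  0  -5  -3  |   3   1   0 ]
R3 <- R3 - (2)*R1:  [  0   0  -1  |   1   0   1 ]
R2 <- (1/-5)*R2:  [    0     1   3/5  |  -3/5  -1/5     0 ]
R1 <- R1 - (-1/2)*R2:  [     1      0   -1/5  |   -4/5  -1/10      0 ]
R3 <- (1/-1)*R3:  [  0   0   1  |  -1   0  -1 ]
R1 <- R1 - (-1/5)*R3:  [     1      0      0  |     -1  -1/10   -1/5 ]
R2 <- R2 - (3/5)*R3:  [    0     1     0  |     0  -1/5   3/5 ]
Right block of [I | A^{-1}] is the inverse:
[ -1  -1/10  -1/5 ]
[  0   -1/5   3/5 ]
[ -1      0    -1 ]

inverse = [-1 -1/10 -1/5; 0 -1/5 3/5; -1 0 -1]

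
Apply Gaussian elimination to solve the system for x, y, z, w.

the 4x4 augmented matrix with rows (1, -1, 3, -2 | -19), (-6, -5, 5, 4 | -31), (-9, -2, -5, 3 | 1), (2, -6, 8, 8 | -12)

(2, 4, -3, 4)

Forward elimination on [A|b]:
R2 <- R2 - (-6)*R1:  [    0   -11    23    -8  -145 ]
R3 <- R3 - (-9)*R1:  [    0   -11    22   -15  -170 ]
R4 <- R4 - (2)*R1:  [  0  -4   2  12  26 ]
R3 <- R3 - (1)*R2:  [   0    0   -1   -7  -25 ]
R4 <- R4 - (4/11)*R2:  [      0       0  -70/11  164/11  866/11 ]
R4 <- R4 - (70/11)*R3:  [       0        0        0   654/11  2616/11 ]
Row echelon form:
[ 1   -1   3      -2  |      -19 ]
[ 0  -11  23      -8  |     -145 ]
[ 0    0  -1      -7  |      -25 ]
[ 0    0   0  654/11  |  2616/11 ]
Back-substitution:
w = (2616/11) / (654/11) = 4
z = (-25 - (-7)*(4)) / -1 = -3
y = (-145 - (23)*(-3) - (-8)*(4)) / -11 = 4
x = (-19 - (-1)*(4) - (3)*(-3) - (-2)*(4)) / 1 = 2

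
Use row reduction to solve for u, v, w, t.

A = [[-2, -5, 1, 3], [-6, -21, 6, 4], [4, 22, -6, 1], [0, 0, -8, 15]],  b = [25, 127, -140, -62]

(-1, -5, 4, -2)

Forward elimination on [A|b]:
R2 <- R2 - (3)*R1:  [  0  -6   3  -5  52 ]
R3 <- R3 - (-2)*R1:  [   0   12   -4    7  -90 ]
R3 <- R3 - (-2)*R2:  [  0   0   2  -3  14 ]
R4 <- R4 - (-4)*R3:  [  0   0   0   3  -6 ]
Row echelon form:
[ -2  -5  1   3  |  25 ]
[  0  -6  3  -5  |  52 ]
[  0   0  2  -3  |  14 ]
[  0   0  0   3  |  -6 ]
Back-substitution:
t = (-6) / 3 = -2
w = (14 - (-3)*(-2)) / 2 = 4
v = (52 - (3)*(4) - (-5)*(-2)) / -6 = -5
u = (25 - (-5)*(-5) - (1)*(4) - (3)*(-2)) / -2 = -1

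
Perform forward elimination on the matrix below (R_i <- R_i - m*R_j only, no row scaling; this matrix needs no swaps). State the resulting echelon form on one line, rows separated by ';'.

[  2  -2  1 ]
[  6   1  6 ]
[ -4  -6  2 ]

REF = [2 -2 1; 0 7 3; 0 0 58/7]

Forward elimination:
R2 <- R2 - (3)*R1:  [ 0  7  3 ]
R3 <- R3 - (-2)*R1:  [   0  -10    4 ]
R3 <- R3 - (-10/7)*R2:  [    0     0  58/7 ]
Row echelon form:
[ 2  -2     1 ]
[ 0   7     3 ]
[ 0   0  58/7 ]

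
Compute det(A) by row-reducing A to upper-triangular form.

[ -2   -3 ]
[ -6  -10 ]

Forward elimination:
R2 <- R2 - (3)*R1:  [  0  -1 ]
Upper-triangular form:
[ -2  -3 ]
[  0  -1 ]
det(A) = (-1)^0 * (-2) * (-1) = 2  (0 row swaps -> sign +1)

det(A) = 2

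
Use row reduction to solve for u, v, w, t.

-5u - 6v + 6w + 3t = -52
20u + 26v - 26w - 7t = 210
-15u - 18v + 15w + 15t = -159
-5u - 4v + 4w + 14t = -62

Forward elimination on [A|b]:
R2 <- R2 - (-4)*R1:  [  0   2  -2   5   2 ]
R3 <- R3 - (3)*R1:  [  0   0  -3   6  -3 ]
R4 <- R4 - (1)*R1:  [   0    2   -2   11  -10 ]
R4 <- R4 - (1)*R2:  [   0    0    0    6  -12 ]
Row echelon form:
[ -5  -6   6  3  |  -52 ]
[  0   2  -2  5  |    2 ]
[  0   0  -3  6  |   -3 ]
[  0   0   0  6  |  -12 ]
Back-substitution:
t = (-12) / 6 = -2
w = (-3 - (6)*(-2)) / -3 = -3
v = (2 - (-2)*(-3) - (5)*(-2)) / 2 = 3
u = (-52 - (-6)*(3) - (6)*(-3) - (3)*(-2)) / -5 = 2

(2, 3, -3, -2)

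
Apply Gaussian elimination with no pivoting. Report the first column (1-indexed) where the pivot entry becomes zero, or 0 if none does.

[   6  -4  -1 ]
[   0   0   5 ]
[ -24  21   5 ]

first zero-pivot column = 2

Naive forward elimination:
R3 <- R3 - (-4)*R1:  [ 0  5  1 ]
Matrix at this point:
[ 6  -4  -1 ]
[ 0   0   5 ]
[ 0   5   1 ]
Pivot entry (2,2) is zero but row 3 has 5 in column 2 -> naive elimination stops; a row interchange (e.g. R2 <-> R3) would be required here.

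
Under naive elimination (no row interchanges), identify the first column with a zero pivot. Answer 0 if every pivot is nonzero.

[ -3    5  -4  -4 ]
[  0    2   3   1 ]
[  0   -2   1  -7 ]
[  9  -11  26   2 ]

first zero-pivot column = 4

Naive forward elimination:
R4 <- R4 - (-3)*R1:  [   0    4   14  -10 ]
R3 <- R3 - (-1)*R2:  [  0   0   4  -6 ]
R4 <- R4 - (2)*R2:  [   0    0    8  -12 ]
R4 <- R4 - (2)*R3:  [ 0  0  0  0 ]
Matrix at this point:
[ -3  5  -4  -4 ]
[  0  2   3   1 ]
[  0  0   4  -6 ]
[  0  0   0   0 ]
Pivot entry (4,4) in the last row is zero and there are no rows below to swap with -> zero pivot in column 4 (A is singular).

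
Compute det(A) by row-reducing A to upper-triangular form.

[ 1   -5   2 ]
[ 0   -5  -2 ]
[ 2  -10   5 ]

det(A) = -5

Forward elimination:
R3 <- R3 - (2)*R1:  [ 0  0  1 ]
Upper-triangular form:
[ 1  -5   2 ]
[ 0  -5  -2 ]
[ 0   0   1 ]
det(A) = (-1)^0 * (1) * (-5) * (1) = -5  (0 row swaps -> sign +1)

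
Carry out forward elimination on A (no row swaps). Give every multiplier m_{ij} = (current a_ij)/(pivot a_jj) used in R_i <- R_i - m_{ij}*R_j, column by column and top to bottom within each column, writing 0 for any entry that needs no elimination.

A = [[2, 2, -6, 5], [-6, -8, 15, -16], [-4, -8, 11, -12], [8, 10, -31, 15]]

Forward elimination:
R2 <- R2 - (-3)*R1:  [  0  -2  -3  -1 ]
R3 <- R3 - (-2)*R1:  [  0  -4  -1  -2 ]
R4 <- R4 - (4)*R1:  [  0   2  -7  -5 ]
R3 <- R3 - (2)*R2:  [ 0  0  5  0 ]
R4 <- R4 - (-1)*R2:  [   0    0  -10   -6 ]
R4 <- R4 - (-2)*R3:  [  0   0   0  -6 ]
Multipliers (in order of application): m_{21} = -3, m_{31} = -2, m_{41} = 4, m_{32} = 2, m_{42} = -1, m_{43} = -2

multipliers: -3, -2, 4, 2, -1, -2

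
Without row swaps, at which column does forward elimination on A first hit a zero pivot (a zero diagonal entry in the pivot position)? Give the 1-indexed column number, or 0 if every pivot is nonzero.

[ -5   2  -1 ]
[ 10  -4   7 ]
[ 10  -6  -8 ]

first zero-pivot column = 2

Naive forward elimination:
R2 <- R2 - (-2)*R1:  [ 0  0  5 ]
R3 <- R3 - (-2)*R1:  [   0   -2  -10 ]
Matrix at this point:
[ -5   2   -1 ]
[  0   0    5 ]
[  0  -2  -10 ]
Pivot entry (2,2) is zero but row 3 has -2 in column 2 -> naive elimination stops; a row interchange (e.g. R2 <-> R3) would be required here.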